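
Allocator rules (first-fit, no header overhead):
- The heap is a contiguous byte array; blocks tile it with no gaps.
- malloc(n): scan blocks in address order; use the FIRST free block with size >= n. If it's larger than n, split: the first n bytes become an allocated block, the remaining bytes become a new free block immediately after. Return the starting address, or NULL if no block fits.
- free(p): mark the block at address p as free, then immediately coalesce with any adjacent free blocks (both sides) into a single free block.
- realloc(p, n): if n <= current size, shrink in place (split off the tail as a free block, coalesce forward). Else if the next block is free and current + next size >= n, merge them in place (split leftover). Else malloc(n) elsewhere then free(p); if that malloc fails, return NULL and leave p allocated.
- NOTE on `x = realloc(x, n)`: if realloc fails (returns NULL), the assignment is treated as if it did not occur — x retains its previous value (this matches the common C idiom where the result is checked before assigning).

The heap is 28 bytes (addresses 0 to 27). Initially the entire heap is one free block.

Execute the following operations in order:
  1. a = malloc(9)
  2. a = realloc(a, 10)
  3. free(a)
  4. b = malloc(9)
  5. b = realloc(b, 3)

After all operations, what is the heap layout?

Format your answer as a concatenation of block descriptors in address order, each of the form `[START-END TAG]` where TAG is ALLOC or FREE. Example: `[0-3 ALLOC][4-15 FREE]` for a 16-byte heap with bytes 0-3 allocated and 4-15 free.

Answer: [0-2 ALLOC][3-27 FREE]

Derivation:
Op 1: a = malloc(9) -> a = 0; heap: [0-8 ALLOC][9-27 FREE]
Op 2: a = realloc(a, 10) -> a = 0; heap: [0-9 ALLOC][10-27 FREE]
Op 3: free(a) -> (freed a); heap: [0-27 FREE]
Op 4: b = malloc(9) -> b = 0; heap: [0-8 ALLOC][9-27 FREE]
Op 5: b = realloc(b, 3) -> b = 0; heap: [0-2 ALLOC][3-27 FREE]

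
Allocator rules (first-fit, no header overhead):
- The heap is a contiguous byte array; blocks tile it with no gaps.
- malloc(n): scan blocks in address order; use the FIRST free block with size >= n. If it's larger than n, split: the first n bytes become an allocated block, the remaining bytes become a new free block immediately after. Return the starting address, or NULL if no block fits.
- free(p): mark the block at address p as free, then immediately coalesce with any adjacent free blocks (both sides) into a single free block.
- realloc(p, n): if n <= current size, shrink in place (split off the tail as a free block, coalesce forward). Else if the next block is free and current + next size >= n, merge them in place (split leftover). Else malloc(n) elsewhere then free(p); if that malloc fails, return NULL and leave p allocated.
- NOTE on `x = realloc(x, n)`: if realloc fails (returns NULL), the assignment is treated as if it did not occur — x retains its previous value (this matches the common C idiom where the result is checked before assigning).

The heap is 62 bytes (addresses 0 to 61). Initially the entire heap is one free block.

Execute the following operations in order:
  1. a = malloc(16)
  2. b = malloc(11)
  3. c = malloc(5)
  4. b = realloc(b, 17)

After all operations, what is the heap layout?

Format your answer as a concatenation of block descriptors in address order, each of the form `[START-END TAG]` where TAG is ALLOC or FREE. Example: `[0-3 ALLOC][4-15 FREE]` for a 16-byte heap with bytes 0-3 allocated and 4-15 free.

Op 1: a = malloc(16) -> a = 0; heap: [0-15 ALLOC][16-61 FREE]
Op 2: b = malloc(11) -> b = 16; heap: [0-15 ALLOC][16-26 ALLOC][27-61 FREE]
Op 3: c = malloc(5) -> c = 27; heap: [0-15 ALLOC][16-26 ALLOC][27-31 ALLOC][32-61 FREE]
Op 4: b = realloc(b, 17) -> b = 32; heap: [0-15 ALLOC][16-26 FREE][27-31 ALLOC][32-48 ALLOC][49-61 FREE]

Answer: [0-15 ALLOC][16-26 FREE][27-31 ALLOC][32-48 ALLOC][49-61 FREE]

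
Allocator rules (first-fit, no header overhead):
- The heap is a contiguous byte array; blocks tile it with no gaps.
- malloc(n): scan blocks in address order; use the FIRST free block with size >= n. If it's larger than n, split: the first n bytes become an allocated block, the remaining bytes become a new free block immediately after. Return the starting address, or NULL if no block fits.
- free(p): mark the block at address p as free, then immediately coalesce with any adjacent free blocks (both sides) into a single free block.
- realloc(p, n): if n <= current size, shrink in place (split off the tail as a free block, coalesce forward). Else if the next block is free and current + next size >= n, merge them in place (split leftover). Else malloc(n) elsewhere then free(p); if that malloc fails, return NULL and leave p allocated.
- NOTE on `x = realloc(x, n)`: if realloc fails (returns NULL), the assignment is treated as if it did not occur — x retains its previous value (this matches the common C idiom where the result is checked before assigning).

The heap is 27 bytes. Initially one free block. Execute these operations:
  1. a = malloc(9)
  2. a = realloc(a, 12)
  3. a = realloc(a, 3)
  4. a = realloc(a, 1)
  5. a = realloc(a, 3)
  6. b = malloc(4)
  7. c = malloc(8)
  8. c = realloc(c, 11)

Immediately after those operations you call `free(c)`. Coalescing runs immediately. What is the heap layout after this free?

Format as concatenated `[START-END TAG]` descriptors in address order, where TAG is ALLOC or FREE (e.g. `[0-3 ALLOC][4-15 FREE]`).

Op 1: a = malloc(9) -> a = 0; heap: [0-8 ALLOC][9-26 FREE]
Op 2: a = realloc(a, 12) -> a = 0; heap: [0-11 ALLOC][12-26 FREE]
Op 3: a = realloc(a, 3) -> a = 0; heap: [0-2 ALLOC][3-26 FREE]
Op 4: a = realloc(a, 1) -> a = 0; heap: [0-0 ALLOC][1-26 FREE]
Op 5: a = realloc(a, 3) -> a = 0; heap: [0-2 ALLOC][3-26 FREE]
Op 6: b = malloc(4) -> b = 3; heap: [0-2 ALLOC][3-6 ALLOC][7-26 FREE]
Op 7: c = malloc(8) -> c = 7; heap: [0-2 ALLOC][3-6 ALLOC][7-14 ALLOC][15-26 FREE]
Op 8: c = realloc(c, 11) -> c = 7; heap: [0-2 ALLOC][3-6 ALLOC][7-17 ALLOC][18-26 FREE]
free(c): c = 7 -> block [7-17 ALLOC]; mark free, coalesce with adjacent free neighbors -> [0-2 ALLOC][3-6 ALLOC][7-26 FREE]

Answer: [0-2 ALLOC][3-6 ALLOC][7-26 FREE]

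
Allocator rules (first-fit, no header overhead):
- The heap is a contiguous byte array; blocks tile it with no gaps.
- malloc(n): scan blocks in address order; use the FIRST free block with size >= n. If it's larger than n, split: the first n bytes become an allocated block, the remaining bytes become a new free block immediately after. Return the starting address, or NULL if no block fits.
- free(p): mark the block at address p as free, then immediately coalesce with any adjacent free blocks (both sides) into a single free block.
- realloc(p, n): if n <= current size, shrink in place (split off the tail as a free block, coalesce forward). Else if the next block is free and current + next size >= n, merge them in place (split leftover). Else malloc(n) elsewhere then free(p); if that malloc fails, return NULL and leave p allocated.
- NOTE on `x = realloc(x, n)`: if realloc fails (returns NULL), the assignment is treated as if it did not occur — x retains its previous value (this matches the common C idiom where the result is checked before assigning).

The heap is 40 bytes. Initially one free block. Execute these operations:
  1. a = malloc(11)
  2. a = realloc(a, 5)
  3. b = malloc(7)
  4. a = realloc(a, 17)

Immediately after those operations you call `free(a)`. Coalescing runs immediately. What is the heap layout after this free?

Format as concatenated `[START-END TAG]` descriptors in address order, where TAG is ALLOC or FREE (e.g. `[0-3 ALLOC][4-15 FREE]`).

Answer: [0-4 FREE][5-11 ALLOC][12-39 FREE]

Derivation:
Op 1: a = malloc(11) -> a = 0; heap: [0-10 ALLOC][11-39 FREE]
Op 2: a = realloc(a, 5) -> a = 0; heap: [0-4 ALLOC][5-39 FREE]
Op 3: b = malloc(7) -> b = 5; heap: [0-4 ALLOC][5-11 ALLOC][12-39 FREE]
Op 4: a = realloc(a, 17) -> a = 12; heap: [0-4 FREE][5-11 ALLOC][12-28 ALLOC][29-39 FREE]
free(a): a = 12 -> block [12-28 ALLOC]; mark free, coalesce with adjacent free neighbors -> [0-4 FREE][5-11 ALLOC][12-39 FREE]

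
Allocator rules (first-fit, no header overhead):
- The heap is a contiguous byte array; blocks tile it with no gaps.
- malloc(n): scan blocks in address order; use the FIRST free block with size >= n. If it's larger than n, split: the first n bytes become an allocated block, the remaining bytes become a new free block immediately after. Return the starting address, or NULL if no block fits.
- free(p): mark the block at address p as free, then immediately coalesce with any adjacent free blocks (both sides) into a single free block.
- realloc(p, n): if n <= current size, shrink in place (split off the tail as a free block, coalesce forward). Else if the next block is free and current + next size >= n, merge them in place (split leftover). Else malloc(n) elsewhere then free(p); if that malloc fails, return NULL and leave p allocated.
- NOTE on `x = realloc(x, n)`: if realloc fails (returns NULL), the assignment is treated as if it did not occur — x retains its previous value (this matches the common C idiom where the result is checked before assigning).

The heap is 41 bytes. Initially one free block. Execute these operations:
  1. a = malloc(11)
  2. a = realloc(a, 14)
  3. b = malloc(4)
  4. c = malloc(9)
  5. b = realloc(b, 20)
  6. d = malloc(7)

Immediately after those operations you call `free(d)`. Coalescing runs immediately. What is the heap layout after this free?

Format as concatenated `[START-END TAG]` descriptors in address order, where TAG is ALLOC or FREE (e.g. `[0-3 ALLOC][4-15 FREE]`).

Op 1: a = malloc(11) -> a = 0; heap: [0-10 ALLOC][11-40 FREE]
Op 2: a = realloc(a, 14) -> a = 0; heap: [0-13 ALLOC][14-40 FREE]
Op 3: b = malloc(4) -> b = 14; heap: [0-13 ALLOC][14-17 ALLOC][18-40 FREE]
Op 4: c = malloc(9) -> c = 18; heap: [0-13 ALLOC][14-17 ALLOC][18-26 ALLOC][27-40 FREE]
Op 5: b = realloc(b, 20) -> NULL (b unchanged); heap: [0-13 ALLOC][14-17 ALLOC][18-26 ALLOC][27-40 FREE]
Op 6: d = malloc(7) -> d = 27; heap: [0-13 ALLOC][14-17 ALLOC][18-26 ALLOC][27-33 ALLOC][34-40 FREE]
free(d): d = 27 -> block [27-33 ALLOC]; mark free, coalesce with adjacent free neighbors -> [0-13 ALLOC][14-17 ALLOC][18-26 ALLOC][27-40 FREE]

Answer: [0-13 ALLOC][14-17 ALLOC][18-26 ALLOC][27-40 FREE]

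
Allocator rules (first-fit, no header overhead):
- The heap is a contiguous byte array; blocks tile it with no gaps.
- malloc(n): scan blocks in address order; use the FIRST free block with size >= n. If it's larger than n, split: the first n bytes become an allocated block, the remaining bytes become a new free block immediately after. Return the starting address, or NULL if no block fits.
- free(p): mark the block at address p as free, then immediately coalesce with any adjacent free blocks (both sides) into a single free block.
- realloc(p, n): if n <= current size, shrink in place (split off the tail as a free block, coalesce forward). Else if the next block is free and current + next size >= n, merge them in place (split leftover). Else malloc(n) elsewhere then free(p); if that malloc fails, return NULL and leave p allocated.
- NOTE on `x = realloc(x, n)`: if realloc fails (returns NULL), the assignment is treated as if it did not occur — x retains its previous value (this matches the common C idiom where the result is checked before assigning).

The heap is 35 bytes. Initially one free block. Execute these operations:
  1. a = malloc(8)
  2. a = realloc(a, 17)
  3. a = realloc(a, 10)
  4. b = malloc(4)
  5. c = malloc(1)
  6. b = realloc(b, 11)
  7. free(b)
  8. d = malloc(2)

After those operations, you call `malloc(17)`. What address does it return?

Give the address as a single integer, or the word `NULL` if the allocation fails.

Answer: 15

Derivation:
Op 1: a = malloc(8) -> a = 0; heap: [0-7 ALLOC][8-34 FREE]
Op 2: a = realloc(a, 17) -> a = 0; heap: [0-16 ALLOC][17-34 FREE]
Op 3: a = realloc(a, 10) -> a = 0; heap: [0-9 ALLOC][10-34 FREE]
Op 4: b = malloc(4) -> b = 10; heap: [0-9 ALLOC][10-13 ALLOC][14-34 FREE]
Op 5: c = malloc(1) -> c = 14; heap: [0-9 ALLOC][10-13 ALLOC][14-14 ALLOC][15-34 FREE]
Op 6: b = realloc(b, 11) -> b = 15; heap: [0-9 ALLOC][10-13 FREE][14-14 ALLOC][15-25 ALLOC][26-34 FREE]
Op 7: free(b) -> (freed b); heap: [0-9 ALLOC][10-13 FREE][14-14 ALLOC][15-34 FREE]
Op 8: d = malloc(2) -> d = 10; heap: [0-9 ALLOC][10-11 ALLOC][12-13 FREE][14-14 ALLOC][15-34 FREE]
malloc(17): first-fit scan over [0-9 ALLOC][10-11 ALLOC][12-13 FREE][14-14 ALLOC][15-34 FREE] -> 15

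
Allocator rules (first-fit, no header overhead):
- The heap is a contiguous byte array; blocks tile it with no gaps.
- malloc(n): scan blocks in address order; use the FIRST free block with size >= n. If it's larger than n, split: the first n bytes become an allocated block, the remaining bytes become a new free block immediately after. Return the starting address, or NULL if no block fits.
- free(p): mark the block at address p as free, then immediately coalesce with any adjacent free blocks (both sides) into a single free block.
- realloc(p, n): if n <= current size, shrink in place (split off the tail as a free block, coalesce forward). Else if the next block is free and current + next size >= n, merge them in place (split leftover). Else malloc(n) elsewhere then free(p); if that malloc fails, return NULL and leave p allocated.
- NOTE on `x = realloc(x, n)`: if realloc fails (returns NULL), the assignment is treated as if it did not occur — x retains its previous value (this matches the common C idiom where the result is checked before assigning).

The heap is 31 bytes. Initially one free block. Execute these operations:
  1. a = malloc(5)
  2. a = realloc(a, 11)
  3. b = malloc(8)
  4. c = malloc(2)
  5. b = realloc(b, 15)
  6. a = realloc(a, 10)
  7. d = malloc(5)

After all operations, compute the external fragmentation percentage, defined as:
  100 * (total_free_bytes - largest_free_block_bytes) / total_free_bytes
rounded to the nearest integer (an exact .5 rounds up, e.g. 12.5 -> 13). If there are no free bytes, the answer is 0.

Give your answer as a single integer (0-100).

Op 1: a = malloc(5) -> a = 0; heap: [0-4 ALLOC][5-30 FREE]
Op 2: a = realloc(a, 11) -> a = 0; heap: [0-10 ALLOC][11-30 FREE]
Op 3: b = malloc(8) -> b = 11; heap: [0-10 ALLOC][11-18 ALLOC][19-30 FREE]
Op 4: c = malloc(2) -> c = 19; heap: [0-10 ALLOC][11-18 ALLOC][19-20 ALLOC][21-30 FREE]
Op 5: b = realloc(b, 15) -> NULL (b unchanged); heap: [0-10 ALLOC][11-18 ALLOC][19-20 ALLOC][21-30 FREE]
Op 6: a = realloc(a, 10) -> a = 0; heap: [0-9 ALLOC][10-10 FREE][11-18 ALLOC][19-20 ALLOC][21-30 FREE]
Op 7: d = malloc(5) -> d = 21; heap: [0-9 ALLOC][10-10 FREE][11-18 ALLOC][19-20 ALLOC][21-25 ALLOC][26-30 FREE]
Free blocks: [1 5] total_free=6 largest=5 -> 100*(6-5)/6 = 100/6 ≈ 16.667 -> rounds to 17

Answer: 17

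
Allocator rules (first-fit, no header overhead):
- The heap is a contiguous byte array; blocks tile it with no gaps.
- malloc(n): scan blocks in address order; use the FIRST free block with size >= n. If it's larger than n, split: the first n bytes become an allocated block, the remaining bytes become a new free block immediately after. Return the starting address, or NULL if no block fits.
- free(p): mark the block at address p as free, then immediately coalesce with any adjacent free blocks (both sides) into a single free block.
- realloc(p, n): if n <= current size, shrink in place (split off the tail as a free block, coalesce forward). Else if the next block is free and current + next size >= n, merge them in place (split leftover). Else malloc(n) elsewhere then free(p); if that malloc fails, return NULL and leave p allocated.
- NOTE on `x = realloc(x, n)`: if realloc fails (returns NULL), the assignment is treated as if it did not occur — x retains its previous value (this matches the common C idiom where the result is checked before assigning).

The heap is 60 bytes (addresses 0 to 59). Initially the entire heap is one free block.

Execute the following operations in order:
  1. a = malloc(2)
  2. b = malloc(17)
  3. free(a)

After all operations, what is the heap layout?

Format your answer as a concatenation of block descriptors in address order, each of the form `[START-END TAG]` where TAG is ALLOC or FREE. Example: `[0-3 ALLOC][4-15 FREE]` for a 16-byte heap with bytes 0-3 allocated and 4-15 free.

Answer: [0-1 FREE][2-18 ALLOC][19-59 FREE]

Derivation:
Op 1: a = malloc(2) -> a = 0; heap: [0-1 ALLOC][2-59 FREE]
Op 2: b = malloc(17) -> b = 2; heap: [0-1 ALLOC][2-18 ALLOC][19-59 FREE]
Op 3: free(a) -> (freed a); heap: [0-1 FREE][2-18 ALLOC][19-59 FREE]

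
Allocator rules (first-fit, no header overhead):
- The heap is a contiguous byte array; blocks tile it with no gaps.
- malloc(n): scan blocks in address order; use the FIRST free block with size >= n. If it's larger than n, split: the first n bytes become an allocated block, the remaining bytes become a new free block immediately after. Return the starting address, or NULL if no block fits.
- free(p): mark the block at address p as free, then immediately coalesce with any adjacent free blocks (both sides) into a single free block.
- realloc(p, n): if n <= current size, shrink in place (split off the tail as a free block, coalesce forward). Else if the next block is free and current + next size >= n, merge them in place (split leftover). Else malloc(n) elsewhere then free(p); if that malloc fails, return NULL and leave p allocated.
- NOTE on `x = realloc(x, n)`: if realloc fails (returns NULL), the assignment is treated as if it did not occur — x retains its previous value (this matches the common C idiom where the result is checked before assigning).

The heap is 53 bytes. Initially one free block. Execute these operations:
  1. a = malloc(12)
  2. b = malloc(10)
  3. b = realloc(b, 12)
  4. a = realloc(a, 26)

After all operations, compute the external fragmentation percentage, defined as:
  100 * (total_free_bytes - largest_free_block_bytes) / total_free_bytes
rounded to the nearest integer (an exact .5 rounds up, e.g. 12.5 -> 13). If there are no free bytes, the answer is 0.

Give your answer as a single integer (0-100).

Op 1: a = malloc(12) -> a = 0; heap: [0-11 ALLOC][12-52 FREE]
Op 2: b = malloc(10) -> b = 12; heap: [0-11 ALLOC][12-21 ALLOC][22-52 FREE]
Op 3: b = realloc(b, 12) -> b = 12; heap: [0-11 ALLOC][12-23 ALLOC][24-52 FREE]
Op 4: a = realloc(a, 26) -> a = 24; heap: [0-11 FREE][12-23 ALLOC][24-49 ALLOC][50-52 FREE]
Free blocks: [12 3] total_free=15 largest=12 -> 100*(15-12)/15 = 300/15 = 20

Answer: 20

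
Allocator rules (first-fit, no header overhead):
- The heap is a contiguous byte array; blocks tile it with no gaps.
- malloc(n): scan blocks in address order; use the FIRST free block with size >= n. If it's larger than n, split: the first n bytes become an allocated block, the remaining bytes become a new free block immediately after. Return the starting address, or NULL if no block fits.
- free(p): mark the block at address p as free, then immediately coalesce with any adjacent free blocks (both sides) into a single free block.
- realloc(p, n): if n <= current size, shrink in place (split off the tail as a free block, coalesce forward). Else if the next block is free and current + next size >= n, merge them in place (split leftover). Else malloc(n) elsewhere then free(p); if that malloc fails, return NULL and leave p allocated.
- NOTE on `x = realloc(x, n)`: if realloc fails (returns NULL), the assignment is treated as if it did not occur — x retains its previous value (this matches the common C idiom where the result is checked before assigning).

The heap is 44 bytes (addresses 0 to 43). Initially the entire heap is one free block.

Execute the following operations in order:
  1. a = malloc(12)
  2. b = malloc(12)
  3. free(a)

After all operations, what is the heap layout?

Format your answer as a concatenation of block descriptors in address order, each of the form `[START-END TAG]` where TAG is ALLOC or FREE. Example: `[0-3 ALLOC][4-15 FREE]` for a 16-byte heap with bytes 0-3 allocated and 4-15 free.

Op 1: a = malloc(12) -> a = 0; heap: [0-11 ALLOC][12-43 FREE]
Op 2: b = malloc(12) -> b = 12; heap: [0-11 ALLOC][12-23 ALLOC][24-43 FREE]
Op 3: free(a) -> (freed a); heap: [0-11 FREE][12-23 ALLOC][24-43 FREE]

Answer: [0-11 FREE][12-23 ALLOC][24-43 FREE]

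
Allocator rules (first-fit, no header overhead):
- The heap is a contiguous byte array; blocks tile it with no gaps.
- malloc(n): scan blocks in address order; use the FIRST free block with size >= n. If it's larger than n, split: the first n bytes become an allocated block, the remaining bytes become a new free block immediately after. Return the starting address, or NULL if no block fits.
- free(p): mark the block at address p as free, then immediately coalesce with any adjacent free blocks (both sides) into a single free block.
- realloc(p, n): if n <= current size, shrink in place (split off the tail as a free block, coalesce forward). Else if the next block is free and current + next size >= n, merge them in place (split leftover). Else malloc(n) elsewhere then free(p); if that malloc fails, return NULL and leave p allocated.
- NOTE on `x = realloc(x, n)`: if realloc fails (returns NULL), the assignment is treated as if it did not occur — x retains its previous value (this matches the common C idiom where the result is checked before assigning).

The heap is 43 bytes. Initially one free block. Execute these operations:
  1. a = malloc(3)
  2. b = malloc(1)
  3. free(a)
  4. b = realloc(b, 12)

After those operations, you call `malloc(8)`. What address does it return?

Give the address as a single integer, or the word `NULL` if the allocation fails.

Op 1: a = malloc(3) -> a = 0; heap: [0-2 ALLOC][3-42 FREE]
Op 2: b = malloc(1) -> b = 3; heap: [0-2 ALLOC][3-3 ALLOC][4-42 FREE]
Op 3: free(a) -> (freed a); heap: [0-2 FREE][3-3 ALLOC][4-42 FREE]
Op 4: b = realloc(b, 12) -> b = 3; heap: [0-2 FREE][3-14 ALLOC][15-42 FREE]
malloc(8): first-fit scan over [0-2 FREE][3-14 ALLOC][15-42 FREE] -> 15

Answer: 15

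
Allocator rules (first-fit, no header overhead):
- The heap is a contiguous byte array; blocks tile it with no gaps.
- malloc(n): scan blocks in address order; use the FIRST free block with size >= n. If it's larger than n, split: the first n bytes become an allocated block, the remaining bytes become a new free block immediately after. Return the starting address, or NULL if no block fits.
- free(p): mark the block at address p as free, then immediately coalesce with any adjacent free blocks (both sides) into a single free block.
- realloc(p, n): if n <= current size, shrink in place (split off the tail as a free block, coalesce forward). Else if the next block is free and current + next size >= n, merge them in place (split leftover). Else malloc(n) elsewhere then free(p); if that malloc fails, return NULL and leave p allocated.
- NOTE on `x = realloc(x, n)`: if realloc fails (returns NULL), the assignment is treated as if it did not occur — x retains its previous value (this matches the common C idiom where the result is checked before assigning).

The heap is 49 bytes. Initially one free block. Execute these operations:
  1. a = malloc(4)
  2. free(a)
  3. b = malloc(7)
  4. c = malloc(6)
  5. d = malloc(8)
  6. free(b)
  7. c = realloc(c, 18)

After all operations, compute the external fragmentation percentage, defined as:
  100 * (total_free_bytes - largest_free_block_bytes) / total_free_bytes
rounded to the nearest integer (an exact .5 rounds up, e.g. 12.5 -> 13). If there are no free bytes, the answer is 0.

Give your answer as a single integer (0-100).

Answer: 43

Derivation:
Op 1: a = malloc(4) -> a = 0; heap: [0-3 ALLOC][4-48 FREE]
Op 2: free(a) -> (freed a); heap: [0-48 FREE]
Op 3: b = malloc(7) -> b = 0; heap: [0-6 ALLOC][7-48 FREE]
Op 4: c = malloc(6) -> c = 7; heap: [0-6 ALLOC][7-12 ALLOC][13-48 FREE]
Op 5: d = malloc(8) -> d = 13; heap: [0-6 ALLOC][7-12 ALLOC][13-20 ALLOC][21-48 FREE]
Op 6: free(b) -> (freed b); heap: [0-6 FREE][7-12 ALLOC][13-20 ALLOC][21-48 FREE]
Op 7: c = realloc(c, 18) -> c = 21; heap: [0-12 FREE][13-20 ALLOC][21-38 ALLOC][39-48 FREE]
Free blocks: [13 10] total_free=23 largest=13 -> 100*(23-13)/23 = 1000/23 ≈ 43.478 -> rounds to 43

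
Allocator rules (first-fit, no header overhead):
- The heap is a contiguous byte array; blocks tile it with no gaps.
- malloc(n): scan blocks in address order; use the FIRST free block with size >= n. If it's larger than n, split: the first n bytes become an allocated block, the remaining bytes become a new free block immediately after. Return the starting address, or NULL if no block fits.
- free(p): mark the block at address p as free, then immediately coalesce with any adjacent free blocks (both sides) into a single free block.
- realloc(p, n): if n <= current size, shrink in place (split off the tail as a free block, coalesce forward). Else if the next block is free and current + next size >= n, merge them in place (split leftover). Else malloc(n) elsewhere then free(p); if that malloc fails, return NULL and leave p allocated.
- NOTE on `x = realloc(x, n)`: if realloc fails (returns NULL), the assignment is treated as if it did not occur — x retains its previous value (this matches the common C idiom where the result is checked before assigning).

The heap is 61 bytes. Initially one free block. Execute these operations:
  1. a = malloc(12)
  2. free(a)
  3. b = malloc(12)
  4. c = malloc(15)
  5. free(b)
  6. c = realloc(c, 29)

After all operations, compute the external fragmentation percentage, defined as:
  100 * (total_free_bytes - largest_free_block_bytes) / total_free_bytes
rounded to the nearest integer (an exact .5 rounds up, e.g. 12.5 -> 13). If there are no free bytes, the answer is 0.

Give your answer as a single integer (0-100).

Op 1: a = malloc(12) -> a = 0; heap: [0-11 ALLOC][12-60 FREE]
Op 2: free(a) -> (freed a); heap: [0-60 FREE]
Op 3: b = malloc(12) -> b = 0; heap: [0-11 ALLOC][12-60 FREE]
Op 4: c = malloc(15) -> c = 12; heap: [0-11 ALLOC][12-26 ALLOC][27-60 FREE]
Op 5: free(b) -> (freed b); heap: [0-11 FREE][12-26 ALLOC][27-60 FREE]
Op 6: c = realloc(c, 29) -> c = 12; heap: [0-11 FREE][12-40 ALLOC][41-60 FREE]
Free blocks: [12 20] total_free=32 largest=20 -> 100*(32-20)/32 = 1200/32 = 37.5 -> rounds to 38

Answer: 38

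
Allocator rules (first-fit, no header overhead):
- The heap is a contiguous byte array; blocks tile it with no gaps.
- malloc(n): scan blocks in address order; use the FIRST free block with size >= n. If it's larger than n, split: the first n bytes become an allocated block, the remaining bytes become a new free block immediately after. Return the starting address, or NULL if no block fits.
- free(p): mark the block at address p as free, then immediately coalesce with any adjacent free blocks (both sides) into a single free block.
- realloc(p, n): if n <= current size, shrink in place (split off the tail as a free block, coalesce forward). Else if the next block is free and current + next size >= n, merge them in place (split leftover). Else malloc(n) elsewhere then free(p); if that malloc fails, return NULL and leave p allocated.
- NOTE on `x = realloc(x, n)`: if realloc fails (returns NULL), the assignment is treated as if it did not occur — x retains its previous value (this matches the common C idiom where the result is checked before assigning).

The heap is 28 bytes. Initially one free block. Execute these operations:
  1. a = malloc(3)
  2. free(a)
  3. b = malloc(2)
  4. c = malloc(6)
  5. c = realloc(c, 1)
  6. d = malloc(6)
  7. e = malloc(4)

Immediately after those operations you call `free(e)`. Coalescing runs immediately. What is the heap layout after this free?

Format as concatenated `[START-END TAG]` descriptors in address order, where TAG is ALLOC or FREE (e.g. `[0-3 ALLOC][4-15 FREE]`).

Op 1: a = malloc(3) -> a = 0; heap: [0-2 ALLOC][3-27 FREE]
Op 2: free(a) -> (freed a); heap: [0-27 FREE]
Op 3: b = malloc(2) -> b = 0; heap: [0-1 ALLOC][2-27 FREE]
Op 4: c = malloc(6) -> c = 2; heap: [0-1 ALLOC][2-7 ALLOC][8-27 FREE]
Op 5: c = realloc(c, 1) -> c = 2; heap: [0-1 ALLOC][2-2 ALLOC][3-27 FREE]
Op 6: d = malloc(6) -> d = 3; heap: [0-1 ALLOC][2-2 ALLOC][3-8 ALLOC][9-27 FREE]
Op 7: e = malloc(4) -> e = 9; heap: [0-1 ALLOC][2-2 ALLOC][3-8 ALLOC][9-12 ALLOC][13-27 FREE]
free(e): e = 9 -> block [9-12 ALLOC]; mark free, coalesce with adjacent free neighbors -> [0-1 ALLOC][2-2 ALLOC][3-8 ALLOC][9-27 FREE]

Answer: [0-1 ALLOC][2-2 ALLOC][3-8 ALLOC][9-27 FREE]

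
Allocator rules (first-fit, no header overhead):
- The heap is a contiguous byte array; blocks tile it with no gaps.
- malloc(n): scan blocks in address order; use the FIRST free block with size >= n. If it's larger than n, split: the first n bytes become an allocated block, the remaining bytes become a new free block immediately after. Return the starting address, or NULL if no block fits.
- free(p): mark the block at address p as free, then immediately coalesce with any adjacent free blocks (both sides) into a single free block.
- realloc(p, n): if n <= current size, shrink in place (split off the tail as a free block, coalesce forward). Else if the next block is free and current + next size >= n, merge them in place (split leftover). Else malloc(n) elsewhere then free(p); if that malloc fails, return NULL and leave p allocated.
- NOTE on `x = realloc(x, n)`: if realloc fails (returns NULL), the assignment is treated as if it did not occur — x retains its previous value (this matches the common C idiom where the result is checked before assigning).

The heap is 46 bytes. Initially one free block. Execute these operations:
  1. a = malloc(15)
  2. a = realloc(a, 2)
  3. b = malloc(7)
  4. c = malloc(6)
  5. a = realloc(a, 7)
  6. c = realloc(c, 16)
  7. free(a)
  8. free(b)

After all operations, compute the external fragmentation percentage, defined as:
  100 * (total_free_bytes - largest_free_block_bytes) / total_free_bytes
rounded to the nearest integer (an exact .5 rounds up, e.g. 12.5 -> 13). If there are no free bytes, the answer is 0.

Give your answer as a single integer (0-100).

Op 1: a = malloc(15) -> a = 0; heap: [0-14 ALLOC][15-45 FREE]
Op 2: a = realloc(a, 2) -> a = 0; heap: [0-1 ALLOC][2-45 FREE]
Op 3: b = malloc(7) -> b = 2; heap: [0-1 ALLOC][2-8 ALLOC][9-45 FREE]
Op 4: c = malloc(6) -> c = 9; heap: [0-1 ALLOC][2-8 ALLOC][9-14 ALLOC][15-45 FREE]
Op 5: a = realloc(a, 7) -> a = 15; heap: [0-1 FREE][2-8 ALLOC][9-14 ALLOC][15-21 ALLOC][22-45 FREE]
Op 6: c = realloc(c, 16) -> c = 22; heap: [0-1 FREE][2-8 ALLOC][9-14 FREE][15-21 ALLOC][22-37 ALLOC][38-45 FREE]
Op 7: free(a) -> (freed a); heap: [0-1 FREE][2-8 ALLOC][9-21 FREE][22-37 ALLOC][38-45 FREE]
Op 8: free(b) -> (freed b); heap: [0-21 FREE][22-37 ALLOC][38-45 FREE]
Free blocks: [22 8] total_free=30 largest=22 -> 100*(30-22)/30 = 800/30 ≈ 26.667 -> rounds to 27

Answer: 27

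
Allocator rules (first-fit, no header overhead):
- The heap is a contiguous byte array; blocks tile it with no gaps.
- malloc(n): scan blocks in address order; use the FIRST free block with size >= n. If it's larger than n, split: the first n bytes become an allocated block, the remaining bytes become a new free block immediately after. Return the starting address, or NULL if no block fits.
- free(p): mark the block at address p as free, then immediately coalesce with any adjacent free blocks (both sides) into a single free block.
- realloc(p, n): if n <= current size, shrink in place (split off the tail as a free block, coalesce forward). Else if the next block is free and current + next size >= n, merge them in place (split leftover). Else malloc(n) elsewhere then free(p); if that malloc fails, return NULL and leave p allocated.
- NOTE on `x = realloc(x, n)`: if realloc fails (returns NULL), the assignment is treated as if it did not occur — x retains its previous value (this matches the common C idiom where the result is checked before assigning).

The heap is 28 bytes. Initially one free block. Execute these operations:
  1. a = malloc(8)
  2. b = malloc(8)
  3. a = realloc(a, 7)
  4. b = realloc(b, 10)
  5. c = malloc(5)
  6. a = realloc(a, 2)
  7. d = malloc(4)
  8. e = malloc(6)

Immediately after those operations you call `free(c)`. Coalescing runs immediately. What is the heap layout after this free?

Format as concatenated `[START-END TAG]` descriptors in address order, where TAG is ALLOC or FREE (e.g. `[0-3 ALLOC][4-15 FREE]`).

Op 1: a = malloc(8) -> a = 0; heap: [0-7 ALLOC][8-27 FREE]
Op 2: b = malloc(8) -> b = 8; heap: [0-7 ALLOC][8-15 ALLOC][16-27 FREE]
Op 3: a = realloc(a, 7) -> a = 0; heap: [0-6 ALLOC][7-7 FREE][8-15 ALLOC][16-27 FREE]
Op 4: b = realloc(b, 10) -> b = 8; heap: [0-6 ALLOC][7-7 FREE][8-17 ALLOC][18-27 FREE]
Op 5: c = malloc(5) -> c = 18; heap: [0-6 ALLOC][7-7 FREE][8-17 ALLOC][18-22 ALLOC][23-27 FREE]
Op 6: a = realloc(a, 2) -> a = 0; heap: [0-1 ALLOC][2-7 FREE][8-17 ALLOC][18-22 ALLOC][23-27 FREE]
Op 7: d = malloc(4) -> d = 2; heap: [0-1 ALLOC][2-5 ALLOC][6-7 FREE][8-17 ALLOC][18-22 ALLOC][23-27 FREE]
Op 8: e = malloc(6) -> e = NULL; heap: [0-1 ALLOC][2-5 ALLOC][6-7 FREE][8-17 ALLOC][18-22 ALLOC][23-27 FREE]
free(c): c = 18 -> block [18-22 ALLOC]; mark free, coalesce with adjacent free neighbors -> [0-1 ALLOC][2-5 ALLOC][6-7 FREE][8-17 ALLOC][18-27 FREE]

Answer: [0-1 ALLOC][2-5 ALLOC][6-7 FREE][8-17 ALLOC][18-27 FREE]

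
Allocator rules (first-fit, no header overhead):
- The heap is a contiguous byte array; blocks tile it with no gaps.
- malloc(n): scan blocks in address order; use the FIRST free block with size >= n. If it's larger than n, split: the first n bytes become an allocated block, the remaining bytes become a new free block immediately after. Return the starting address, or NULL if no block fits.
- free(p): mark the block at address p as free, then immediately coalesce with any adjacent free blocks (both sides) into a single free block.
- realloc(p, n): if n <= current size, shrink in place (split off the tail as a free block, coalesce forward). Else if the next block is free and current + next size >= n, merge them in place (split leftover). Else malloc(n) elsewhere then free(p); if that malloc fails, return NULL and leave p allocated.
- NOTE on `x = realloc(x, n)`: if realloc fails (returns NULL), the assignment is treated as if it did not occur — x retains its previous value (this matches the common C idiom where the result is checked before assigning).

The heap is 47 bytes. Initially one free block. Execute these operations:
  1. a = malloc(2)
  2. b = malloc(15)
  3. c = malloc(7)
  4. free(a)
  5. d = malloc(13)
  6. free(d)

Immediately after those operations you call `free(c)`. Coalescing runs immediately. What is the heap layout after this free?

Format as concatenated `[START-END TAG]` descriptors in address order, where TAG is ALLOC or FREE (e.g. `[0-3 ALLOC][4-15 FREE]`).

Op 1: a = malloc(2) -> a = 0; heap: [0-1 ALLOC][2-46 FREE]
Op 2: b = malloc(15) -> b = 2; heap: [0-1 ALLOC][2-16 ALLOC][17-46 FREE]
Op 3: c = malloc(7) -> c = 17; heap: [0-1 ALLOC][2-16 ALLOC][17-23 ALLOC][24-46 FREE]
Op 4: free(a) -> (freed a); heap: [0-1 FREE][2-16 ALLOC][17-23 ALLOC][24-46 FREE]
Op 5: d = malloc(13) -> d = 24; heap: [0-1 FREE][2-16 ALLOC][17-23 ALLOC][24-36 ALLOC][37-46 FREE]
Op 6: free(d) -> (freed d); heap: [0-1 FREE][2-16 ALLOC][17-23 ALLOC][24-46 FREE]
free(c): c = 17 -> block [17-23 ALLOC]; mark free, coalesce with adjacent free neighbors -> [0-1 FREE][2-16 ALLOC][17-46 FREE]

Answer: [0-1 FREE][2-16 ALLOC][17-46 FREE]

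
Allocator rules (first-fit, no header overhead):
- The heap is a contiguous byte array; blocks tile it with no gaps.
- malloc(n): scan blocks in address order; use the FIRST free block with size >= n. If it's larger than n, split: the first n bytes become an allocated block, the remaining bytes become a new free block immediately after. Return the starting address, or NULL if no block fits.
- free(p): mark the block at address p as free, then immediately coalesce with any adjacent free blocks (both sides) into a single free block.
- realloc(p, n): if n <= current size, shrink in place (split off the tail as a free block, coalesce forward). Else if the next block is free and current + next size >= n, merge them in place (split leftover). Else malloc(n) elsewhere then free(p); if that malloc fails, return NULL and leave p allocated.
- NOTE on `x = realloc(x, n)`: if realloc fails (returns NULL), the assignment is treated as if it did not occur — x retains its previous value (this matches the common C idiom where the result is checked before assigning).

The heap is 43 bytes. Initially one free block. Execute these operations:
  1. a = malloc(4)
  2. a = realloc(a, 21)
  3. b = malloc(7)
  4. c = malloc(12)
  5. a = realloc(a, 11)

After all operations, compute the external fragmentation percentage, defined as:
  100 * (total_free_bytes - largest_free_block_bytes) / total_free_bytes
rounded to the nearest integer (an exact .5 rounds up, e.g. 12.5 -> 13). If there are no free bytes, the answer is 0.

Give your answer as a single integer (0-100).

Op 1: a = malloc(4) -> a = 0; heap: [0-3 ALLOC][4-42 FREE]
Op 2: a = realloc(a, 21) -> a = 0; heap: [0-20 ALLOC][21-42 FREE]
Op 3: b = malloc(7) -> b = 21; heap: [0-20 ALLOC][21-27 ALLOC][28-42 FREE]
Op 4: c = malloc(12) -> c = 28; heap: [0-20 ALLOC][21-27 ALLOC][28-39 ALLOC][40-42 FREE]
Op 5: a = realloc(a, 11) -> a = 0; heap: [0-10 ALLOC][11-20 FREE][21-27 ALLOC][28-39 ALLOC][40-42 FREE]
Free blocks: [10 3] total_free=13 largest=10 -> 100*(13-10)/13 = 300/13 ≈ 23.077 -> rounds to 23

Answer: 23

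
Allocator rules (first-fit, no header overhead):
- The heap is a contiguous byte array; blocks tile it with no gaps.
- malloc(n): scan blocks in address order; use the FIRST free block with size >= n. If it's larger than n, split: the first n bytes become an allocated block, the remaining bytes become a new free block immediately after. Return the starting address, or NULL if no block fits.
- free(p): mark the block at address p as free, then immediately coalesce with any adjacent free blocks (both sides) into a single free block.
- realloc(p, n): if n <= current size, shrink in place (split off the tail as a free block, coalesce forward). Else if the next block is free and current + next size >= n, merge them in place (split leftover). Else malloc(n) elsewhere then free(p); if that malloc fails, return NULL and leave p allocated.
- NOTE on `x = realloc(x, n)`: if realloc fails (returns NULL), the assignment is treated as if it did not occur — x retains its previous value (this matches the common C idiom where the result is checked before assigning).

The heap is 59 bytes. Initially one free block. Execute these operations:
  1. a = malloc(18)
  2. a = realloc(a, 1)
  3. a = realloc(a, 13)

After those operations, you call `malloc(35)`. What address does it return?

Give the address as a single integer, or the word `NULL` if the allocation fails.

Op 1: a = malloc(18) -> a = 0; heap: [0-17 ALLOC][18-58 FREE]
Op 2: a = realloc(a, 1) -> a = 0; heap: [0-0 ALLOC][1-58 FREE]
Op 3: a = realloc(a, 13) -> a = 0; heap: [0-12 ALLOC][13-58 FREE]
malloc(35): first-fit scan over [0-12 ALLOC][13-58 FREE] -> 13

Answer: 13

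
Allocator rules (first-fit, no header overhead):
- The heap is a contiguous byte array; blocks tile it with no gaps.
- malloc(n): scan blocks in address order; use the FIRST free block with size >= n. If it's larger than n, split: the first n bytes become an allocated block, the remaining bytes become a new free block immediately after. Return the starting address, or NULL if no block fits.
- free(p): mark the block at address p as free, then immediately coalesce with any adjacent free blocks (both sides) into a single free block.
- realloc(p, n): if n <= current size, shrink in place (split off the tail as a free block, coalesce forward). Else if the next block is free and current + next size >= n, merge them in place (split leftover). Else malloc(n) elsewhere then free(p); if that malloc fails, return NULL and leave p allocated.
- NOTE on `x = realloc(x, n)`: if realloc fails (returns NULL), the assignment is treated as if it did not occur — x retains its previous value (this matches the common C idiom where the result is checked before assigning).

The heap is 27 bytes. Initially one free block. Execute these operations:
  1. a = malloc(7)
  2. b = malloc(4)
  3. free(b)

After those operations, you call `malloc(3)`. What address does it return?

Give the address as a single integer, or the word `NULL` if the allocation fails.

Answer: 7

Derivation:
Op 1: a = malloc(7) -> a = 0; heap: [0-6 ALLOC][7-26 FREE]
Op 2: b = malloc(4) -> b = 7; heap: [0-6 ALLOC][7-10 ALLOC][11-26 FREE]
Op 3: free(b) -> (freed b); heap: [0-6 ALLOC][7-26 FREE]
malloc(3): first-fit scan over [0-6 ALLOC][7-26 FREE] -> 7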